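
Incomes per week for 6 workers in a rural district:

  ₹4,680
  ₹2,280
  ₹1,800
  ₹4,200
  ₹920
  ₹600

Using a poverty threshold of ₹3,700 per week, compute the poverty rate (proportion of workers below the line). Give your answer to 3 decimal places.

4 of the 6 workers have income below ₹3,700.
H = 4/6 = 0.667.

0.667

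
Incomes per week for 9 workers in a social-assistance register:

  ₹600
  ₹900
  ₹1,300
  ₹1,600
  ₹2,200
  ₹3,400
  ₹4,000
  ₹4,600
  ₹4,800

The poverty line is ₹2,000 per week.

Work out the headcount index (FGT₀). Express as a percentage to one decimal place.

4 of the 9 workers have income below ₹2,000.
H = 4/9 = 44.4%.

44.4%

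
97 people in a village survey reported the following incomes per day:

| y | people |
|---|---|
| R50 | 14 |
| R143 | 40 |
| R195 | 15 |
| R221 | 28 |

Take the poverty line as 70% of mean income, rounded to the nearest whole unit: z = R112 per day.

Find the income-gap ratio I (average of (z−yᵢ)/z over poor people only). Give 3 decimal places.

Below z: 14×R50 (q = 14 of N = 97).
Relative gaps: 0.5536 (×14); sum = 7.750000.
The income-gap ratio divides by q (the poor only): 7.750000 / 14 = 0.554.

0.554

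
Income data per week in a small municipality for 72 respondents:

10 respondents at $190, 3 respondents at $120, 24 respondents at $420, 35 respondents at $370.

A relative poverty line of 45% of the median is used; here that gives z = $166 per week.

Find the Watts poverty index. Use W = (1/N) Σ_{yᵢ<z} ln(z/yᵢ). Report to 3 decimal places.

Below z: 3×$120 (q = 3 of N = 72).
Log shortfalls: ln(166/120) = 0.3245 (×3).
W = 0.973488 / 72 = 0.014.

0.014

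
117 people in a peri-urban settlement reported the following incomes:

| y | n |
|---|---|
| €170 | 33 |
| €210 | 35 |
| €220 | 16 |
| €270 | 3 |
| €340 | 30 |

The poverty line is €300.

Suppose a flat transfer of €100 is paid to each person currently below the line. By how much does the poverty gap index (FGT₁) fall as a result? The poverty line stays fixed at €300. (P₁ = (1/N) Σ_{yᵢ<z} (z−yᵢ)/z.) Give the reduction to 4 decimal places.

Before: below the line — 33×€170, 35×€210, 16×€220, 3×€270; poverty gap index (FGT₁) = 0.250997.
After the €100 transfer: below the line — 33×€270; poverty gap index (FGT₁) = 0.028205.
Reduction = 0.250997 − 0.028205 = 0.2228.

0.2228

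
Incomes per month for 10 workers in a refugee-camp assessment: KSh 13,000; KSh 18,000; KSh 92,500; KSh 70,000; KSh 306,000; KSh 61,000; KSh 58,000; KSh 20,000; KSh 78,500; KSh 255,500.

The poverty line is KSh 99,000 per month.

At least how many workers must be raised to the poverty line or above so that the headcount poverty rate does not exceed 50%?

3

Currently q = 8 of N = 10 are below the line (H = 0.800).
A headcount ratio of at most 50% allows at most ⌊0.50 × 10⌋ = 5 poor workers.
So at least 8 − 5 = 3 must be lifted.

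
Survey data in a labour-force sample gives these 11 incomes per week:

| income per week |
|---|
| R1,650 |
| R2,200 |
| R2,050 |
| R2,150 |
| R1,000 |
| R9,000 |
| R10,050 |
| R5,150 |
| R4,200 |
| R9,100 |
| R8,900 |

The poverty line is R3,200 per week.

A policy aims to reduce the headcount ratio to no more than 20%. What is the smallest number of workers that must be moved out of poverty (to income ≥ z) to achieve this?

3

Currently q = 5 of N = 11 are below the line (H = 0.455).
A headcount ratio of at most 20% allows at most ⌊0.20 × 11⌋ = 2 poor workers.
So at least 5 − 2 = 3 must be lifted.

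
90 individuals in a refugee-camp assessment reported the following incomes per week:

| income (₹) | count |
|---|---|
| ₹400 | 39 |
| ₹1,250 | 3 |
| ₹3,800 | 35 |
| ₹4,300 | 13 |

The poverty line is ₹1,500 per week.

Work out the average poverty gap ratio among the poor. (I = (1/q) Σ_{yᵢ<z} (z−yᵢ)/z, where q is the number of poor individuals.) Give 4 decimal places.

Below the line: 39×₹400, 3×₹1,250 (q = 42 of N = 90).
Relative gaps: 0.7333 (×39), 0.1667 (×3); sum = 29.100000.
I averages over the q = 42 poor units only: 29.100000 / 42 = 0.6929.

0.6929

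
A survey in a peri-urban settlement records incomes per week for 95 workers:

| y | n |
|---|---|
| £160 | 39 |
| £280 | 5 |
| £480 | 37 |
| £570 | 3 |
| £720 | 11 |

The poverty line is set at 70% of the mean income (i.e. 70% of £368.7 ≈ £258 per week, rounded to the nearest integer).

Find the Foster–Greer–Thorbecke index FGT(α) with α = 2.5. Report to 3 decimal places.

Below z: 39×£160 (q = 39 of N = 95).
Normalized shortfalls: (258−160)/258 = 0.3798 (×39).
Raised to α = 2.5: 0.08892 (×39).
Sum = 3.468012; FGT(2.5) = 3.468012 / 95 = 0.037.

0.037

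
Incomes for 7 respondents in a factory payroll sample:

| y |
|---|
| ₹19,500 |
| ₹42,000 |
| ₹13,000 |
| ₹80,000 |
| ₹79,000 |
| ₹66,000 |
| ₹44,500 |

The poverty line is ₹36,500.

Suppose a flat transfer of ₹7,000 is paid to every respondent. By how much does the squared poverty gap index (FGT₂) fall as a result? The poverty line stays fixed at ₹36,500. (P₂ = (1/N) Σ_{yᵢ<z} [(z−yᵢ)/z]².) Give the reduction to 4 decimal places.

Before: below the line — ₹13,000, ₹19,500; squared poverty gap index (FGT₂) = 0.090207.
After the ₹7,000 transfer: below the line — ₹20,000, ₹26,500; squared poverty gap index (FGT₂) = 0.039916.
Reduction = 0.090207 − 0.039916 = 0.0503.

0.0503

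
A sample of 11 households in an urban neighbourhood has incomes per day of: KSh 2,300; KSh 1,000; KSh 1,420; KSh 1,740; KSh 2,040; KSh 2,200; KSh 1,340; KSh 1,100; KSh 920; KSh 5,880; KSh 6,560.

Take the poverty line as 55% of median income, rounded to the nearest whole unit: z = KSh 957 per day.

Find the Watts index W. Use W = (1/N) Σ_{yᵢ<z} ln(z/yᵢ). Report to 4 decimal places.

0.0036

Poor units: KSh 920 (q = 1 of N = 11).
Log gaps: ln(957/920) = 0.0394.
W = 0.039430 / 11 = 0.0036.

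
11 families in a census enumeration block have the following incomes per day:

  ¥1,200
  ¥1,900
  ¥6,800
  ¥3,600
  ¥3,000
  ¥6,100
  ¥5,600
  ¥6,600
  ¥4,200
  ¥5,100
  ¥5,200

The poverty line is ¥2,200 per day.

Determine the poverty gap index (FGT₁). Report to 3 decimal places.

Below z: ¥1,200, ¥1,900 (q = 2 of N = 11).
Normalized shortfalls: (2200−1200)/2200 = 0.4545; (2200−1900)/2200 = 0.1364.
Σ = 0.590909. Dividing by the full population N = 11 gives P₁ = 0.054.

0.054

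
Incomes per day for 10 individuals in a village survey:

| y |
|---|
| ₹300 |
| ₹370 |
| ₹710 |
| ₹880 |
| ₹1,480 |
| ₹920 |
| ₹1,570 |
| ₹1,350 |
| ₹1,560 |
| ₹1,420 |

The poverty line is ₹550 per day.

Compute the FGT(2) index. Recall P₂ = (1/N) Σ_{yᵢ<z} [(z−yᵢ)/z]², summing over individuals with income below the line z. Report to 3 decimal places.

0.031

Below the line: ₹300, ₹370 (q = 2 of N = 10).
Shortfall ratios: (550−300)/550 = 0.4545; (550−370)/550 = 0.3273.
Squared: 0.2066; 0.1071.
Sum = 0.313719; P₂ = 0.313719 / 10 = 0.031.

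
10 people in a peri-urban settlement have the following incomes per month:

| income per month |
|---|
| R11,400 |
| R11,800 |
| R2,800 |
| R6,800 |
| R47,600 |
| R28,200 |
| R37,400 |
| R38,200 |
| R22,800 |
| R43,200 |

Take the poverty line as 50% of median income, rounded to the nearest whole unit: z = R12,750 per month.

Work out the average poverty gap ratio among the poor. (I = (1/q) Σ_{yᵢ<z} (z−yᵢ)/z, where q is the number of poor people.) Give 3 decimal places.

0.357

Incomes under z: R2,800, R6,800, R11,400, R11,800 (q = 4 of N = 10).
Shortfall ratios (z−y)/z: 0.7804, 0.4667, 0.1059, 0.0745; sum = 1.427451.
I averages over the q = 4 poor units only: 1.427451 / 4 = 0.357.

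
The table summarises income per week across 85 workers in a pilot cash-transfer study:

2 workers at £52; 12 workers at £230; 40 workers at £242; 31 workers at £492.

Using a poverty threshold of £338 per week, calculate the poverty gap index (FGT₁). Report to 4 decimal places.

Below the line: 2×£52, 12×£230, 40×£242 (q = 54 of N = 85).
Relative gaps: (338−52)/338 = 0.8462 (×2); (338−230)/338 = 0.3195 (×12); (338−242)/338 = 0.2840 (×40).
Σ = 16.887574. Dividing by the full population N = 85 gives P₁ = 0.1987.

0.1987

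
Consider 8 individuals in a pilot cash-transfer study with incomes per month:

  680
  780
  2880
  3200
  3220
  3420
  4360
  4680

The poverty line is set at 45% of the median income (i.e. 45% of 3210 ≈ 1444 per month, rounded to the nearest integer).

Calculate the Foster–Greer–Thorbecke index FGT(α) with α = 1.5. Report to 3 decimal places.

Poor units: 680, 780 (q = 2 of N = 8).
Gap ratios (z−y)/z: (1444−680)/1444 = 0.5291; (1444−780)/1444 = 0.4598.
Raised to α = 1.5: 0.38485; 0.31182.
Sum = 0.696666; FGT(1.5) = 0.696666 / 8 = 0.087.

0.087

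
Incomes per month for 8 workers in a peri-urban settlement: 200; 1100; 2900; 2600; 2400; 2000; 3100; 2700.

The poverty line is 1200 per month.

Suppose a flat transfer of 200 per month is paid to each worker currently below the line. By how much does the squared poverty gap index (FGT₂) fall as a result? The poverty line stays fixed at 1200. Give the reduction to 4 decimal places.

0.0321

Before: below the line — 200, 1100; squared poverty gap index (FGT₂) = 0.087674.
After the 200 transfer: below the line — 400; squared poverty gap index (FGT₂) = 0.055556.
Reduction = 0.087674 − 0.055556 = 0.0321.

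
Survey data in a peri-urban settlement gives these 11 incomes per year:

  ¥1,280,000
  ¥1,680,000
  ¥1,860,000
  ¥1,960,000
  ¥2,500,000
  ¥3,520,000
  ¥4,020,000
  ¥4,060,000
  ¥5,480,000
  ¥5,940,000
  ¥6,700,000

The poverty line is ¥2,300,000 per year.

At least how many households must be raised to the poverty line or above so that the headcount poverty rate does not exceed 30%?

4 of the 11 households are poor, so H = 4/11 = 0.364.
A headcount ratio of at most 30% allows at most ⌊0.30 × 11⌋ = 3 poor households.
So at least 4 − 3 = 1 must be lifted.

1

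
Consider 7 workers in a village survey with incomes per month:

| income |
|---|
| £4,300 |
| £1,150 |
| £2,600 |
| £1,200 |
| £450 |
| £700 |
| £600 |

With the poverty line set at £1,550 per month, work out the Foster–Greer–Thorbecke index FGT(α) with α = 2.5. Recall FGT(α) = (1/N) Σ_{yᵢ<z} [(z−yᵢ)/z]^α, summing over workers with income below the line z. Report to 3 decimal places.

0.143

Below z: £450, £600, £700, £1,150, £1,200 (q = 5 of N = 7).
Gap ratios (z−y)/z: (1550−450)/1550 = 0.7097; (1550−600)/1550 = 0.6129; (1550−700)/1550 = 0.5484; (1550−1150)/1550 = 0.2581; (1550−1200)/1550 = 0.2258.
Raised to α = 2.5: 0.42428; 0.29409; 0.22270; 0.03383; 0.02423.
Sum = 0.999129; FGT(2.5) = 0.999129 / 7 = 0.143.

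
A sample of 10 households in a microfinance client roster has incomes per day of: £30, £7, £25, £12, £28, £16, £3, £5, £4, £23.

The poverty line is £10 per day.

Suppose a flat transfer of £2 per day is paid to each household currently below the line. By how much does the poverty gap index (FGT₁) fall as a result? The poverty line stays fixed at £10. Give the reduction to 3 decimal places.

Before: below the line — £3, £4, £5, £7; poverty gap index (FGT₁) = 0.21000.
After the £2 transfer: below the line — £5, £6, £7, £9; poverty gap index (FGT₁) = 0.13000.
Reduction = 0.21000 − 0.13000 = 0.080.

0.080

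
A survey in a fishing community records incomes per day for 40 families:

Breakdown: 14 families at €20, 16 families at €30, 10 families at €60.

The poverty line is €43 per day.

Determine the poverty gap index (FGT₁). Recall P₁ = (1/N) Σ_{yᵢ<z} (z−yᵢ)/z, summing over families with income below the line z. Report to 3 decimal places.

0.308

Poor units: 14×€20, 16×€30 (q = 30 of N = 40).
Relative gaps: (43−20)/43 = 0.5349 (×14); (43−30)/43 = 0.3023 (×16).
Σ = 12.325581. Dividing by the full population N = 40 gives P₁ = 0.308.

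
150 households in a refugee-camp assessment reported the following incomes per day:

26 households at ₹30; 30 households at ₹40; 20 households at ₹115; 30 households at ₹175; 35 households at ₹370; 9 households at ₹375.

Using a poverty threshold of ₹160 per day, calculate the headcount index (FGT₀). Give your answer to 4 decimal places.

0.5067

76 of the 150 households have income below ₹160.
H = 76/150 = 0.5067.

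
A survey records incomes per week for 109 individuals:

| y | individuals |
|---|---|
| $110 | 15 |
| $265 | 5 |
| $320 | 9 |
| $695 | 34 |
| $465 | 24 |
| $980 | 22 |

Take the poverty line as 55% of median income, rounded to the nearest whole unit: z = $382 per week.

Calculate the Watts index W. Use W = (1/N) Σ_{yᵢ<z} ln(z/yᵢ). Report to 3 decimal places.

0.203

Incomes under z: 15×$110, 5×$265, 9×$320 (q = 29 of N = 109).
Log gaps: ln(382/110) = 1.2449 (×15); ln(382/265) = 0.3657 (×5); ln(382/320) = 0.1771 (×9).
W = 22.096454 / 109 = 0.203.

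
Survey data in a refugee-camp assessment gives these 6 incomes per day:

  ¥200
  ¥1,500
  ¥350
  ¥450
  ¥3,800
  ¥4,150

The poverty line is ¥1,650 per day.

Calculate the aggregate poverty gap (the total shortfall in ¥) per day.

Poor units: ¥200, ¥350, ¥450, ¥1,500 (q = 4 of N = 6).
Individual gaps: 1650−200 = 1450; 1650−350 = 1300; 1650−450 = 1200; 1650−1500 = 150.
Aggregate gap = ¥4,100.

¥4,100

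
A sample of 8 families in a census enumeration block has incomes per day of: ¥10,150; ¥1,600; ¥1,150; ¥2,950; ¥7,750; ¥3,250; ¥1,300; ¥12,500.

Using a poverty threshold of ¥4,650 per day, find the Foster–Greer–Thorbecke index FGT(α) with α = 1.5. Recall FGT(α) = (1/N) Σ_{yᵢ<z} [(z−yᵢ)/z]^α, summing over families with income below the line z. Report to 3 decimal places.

Below z: ¥1,150, ¥1,300, ¥1,600, ¥2,950, ¥3,250 (q = 5 of N = 8).
Shortfall ratios: (4650−1150)/4650 = 0.7527; (4650−1300)/4650 = 0.7204; (4650−1600)/4650 = 0.6559; (4650−2950)/4650 = 0.3656; (4650−3250)/4650 = 0.3011.
Raised to α = 1.5: 0.65301; 0.61149; 0.53121; 0.22105; 0.16520.
Sum = 2.181970; FGT(1.5) = 2.181970 / 8 = 0.273.

0.273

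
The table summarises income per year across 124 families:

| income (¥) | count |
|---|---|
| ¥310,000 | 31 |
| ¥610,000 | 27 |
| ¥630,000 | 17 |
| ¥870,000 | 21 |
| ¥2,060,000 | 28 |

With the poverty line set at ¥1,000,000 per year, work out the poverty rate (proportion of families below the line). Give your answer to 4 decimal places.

0.7742

96 of the 124 families have income below ¥1,000,000.
H = 96/124 = 0.7742.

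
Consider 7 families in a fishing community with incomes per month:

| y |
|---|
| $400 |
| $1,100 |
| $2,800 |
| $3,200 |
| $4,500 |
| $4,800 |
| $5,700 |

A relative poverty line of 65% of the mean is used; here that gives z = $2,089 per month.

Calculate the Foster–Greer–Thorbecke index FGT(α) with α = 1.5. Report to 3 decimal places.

0.150

Below the line: $400, $1,100 (q = 2 of N = 7).
Gap ratios (z−y)/z: (2089−400)/2089 = 0.8085; (2089−1100)/2089 = 0.4734.
Raised to α = 1.5: 0.72700; 0.32575.
Sum = 1.052756; FGT(1.5) = 1.052756 / 7 = 0.150.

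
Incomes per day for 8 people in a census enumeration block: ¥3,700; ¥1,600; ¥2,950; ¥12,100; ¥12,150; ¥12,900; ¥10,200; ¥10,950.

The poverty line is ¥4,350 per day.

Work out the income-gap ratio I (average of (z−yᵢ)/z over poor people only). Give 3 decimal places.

0.368

Below z: ¥1,600, ¥2,950, ¥3,700 (q = 3 of N = 8).
Relative gaps: 0.6322, 0.3218, 0.1494; sum = 1.103448.
The income-gap ratio divides by q (the poor only): 1.103448 / 3 = 0.368.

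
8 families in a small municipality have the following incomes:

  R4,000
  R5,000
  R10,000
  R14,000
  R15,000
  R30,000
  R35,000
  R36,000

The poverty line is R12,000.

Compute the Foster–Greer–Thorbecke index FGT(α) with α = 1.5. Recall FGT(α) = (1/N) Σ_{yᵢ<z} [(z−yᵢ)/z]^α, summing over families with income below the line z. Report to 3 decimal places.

Below z: R4,000, R5,000, R10,000 (q = 3 of N = 8).
Relative gaps: (12000−4000)/12000 = 0.6667; (12000−5000)/12000 = 0.5833; (12000−10000)/12000 = 0.1667.
Raised to α = 1.5: 0.54433; 0.44553; 0.06804.
Sum = 1.057901; FGT(1.5) = 1.057901 / 8 = 0.132.

0.132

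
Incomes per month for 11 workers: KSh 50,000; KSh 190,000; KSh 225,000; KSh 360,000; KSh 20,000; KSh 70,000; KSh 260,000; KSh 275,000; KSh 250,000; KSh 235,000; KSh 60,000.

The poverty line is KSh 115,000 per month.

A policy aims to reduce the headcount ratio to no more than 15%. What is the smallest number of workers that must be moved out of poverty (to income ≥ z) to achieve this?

4 of the 11 workers are poor, so H = 4/11 = 0.364.
A headcount ratio of at most 15% allows at most ⌊0.15 × 11⌋ = 1 poor workers.
So at least 4 − 1 = 3 must be lifted.

3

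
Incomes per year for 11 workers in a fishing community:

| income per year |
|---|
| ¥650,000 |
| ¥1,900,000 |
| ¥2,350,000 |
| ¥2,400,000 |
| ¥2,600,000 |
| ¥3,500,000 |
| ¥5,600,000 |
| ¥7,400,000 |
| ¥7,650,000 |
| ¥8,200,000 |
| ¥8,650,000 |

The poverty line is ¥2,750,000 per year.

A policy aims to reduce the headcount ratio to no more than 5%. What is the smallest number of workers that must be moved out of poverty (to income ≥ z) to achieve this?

Currently q = 5 of N = 11 are below the line (H = 0.455).
A headcount ratio of at most 5% allows at most ⌊0.05 × 11⌋ = 0 poor workers.
So at least 5 − 0 = 5 must be lifted.

5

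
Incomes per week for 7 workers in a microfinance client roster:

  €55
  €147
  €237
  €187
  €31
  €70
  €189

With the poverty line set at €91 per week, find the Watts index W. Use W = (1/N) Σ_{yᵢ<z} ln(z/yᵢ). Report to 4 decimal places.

Incomes under z: €31, €55, €70 (q = 3 of N = 7).
Log gaps: ln(91/31) = 1.0769; ln(91/55) = 0.5035; ln(91/70) = 0.2624.
W = 1.842763 / 7 = 0.2633.

0.2633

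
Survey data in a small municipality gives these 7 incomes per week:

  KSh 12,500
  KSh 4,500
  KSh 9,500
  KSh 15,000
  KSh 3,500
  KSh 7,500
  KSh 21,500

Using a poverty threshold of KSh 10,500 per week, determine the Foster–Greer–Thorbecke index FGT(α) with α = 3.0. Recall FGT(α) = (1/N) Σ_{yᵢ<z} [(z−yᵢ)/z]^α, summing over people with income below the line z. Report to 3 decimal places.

0.072

Poor units: KSh 3,500, KSh 4,500, KSh 7,500, KSh 9,500 (q = 4 of N = 7).
Gap ratios (z−y)/z: (10500−3500)/10500 = 0.6667; (10500−4500)/10500 = 0.5714; (10500−7500)/10500 = 0.2857; (10500−9500)/10500 = 0.0952.
Raised to α = 3.0: 0.29630; 0.18659; 0.02332; 0.00086.
Sum = 0.507073; FGT(3.0) = 0.507073 / 7 = 0.072.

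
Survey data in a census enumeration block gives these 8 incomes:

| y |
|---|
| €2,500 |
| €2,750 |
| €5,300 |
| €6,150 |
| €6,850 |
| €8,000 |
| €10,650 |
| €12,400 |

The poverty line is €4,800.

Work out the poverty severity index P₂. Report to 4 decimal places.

Incomes under z: €2,500, €2,750 (q = 2 of N = 8).
Relative gaps: (4800−2500)/4800 = 0.4792; (4800−2750)/4800 = 0.4271.
Squared: 0.2296; 0.1824.
Sum = 0.412001; P₂ = 0.412001 / 8 = 0.0515.

0.0515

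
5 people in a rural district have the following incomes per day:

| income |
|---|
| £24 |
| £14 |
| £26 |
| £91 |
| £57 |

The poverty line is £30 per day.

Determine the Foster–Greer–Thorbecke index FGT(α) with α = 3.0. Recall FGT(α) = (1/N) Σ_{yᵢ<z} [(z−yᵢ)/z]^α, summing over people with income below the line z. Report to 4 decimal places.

0.0324

Incomes under z: £14, £24, £26 (q = 3 of N = 5).
Relative gaps: (30−14)/30 = 0.5333; (30−24)/30 = 0.2000; (30−26)/30 = 0.1333.
Raised to α = 3.0: 0.15170; 0.00800; 0.00237.
Sum = 0.162074; FGT(3.0) = 0.162074 / 5 = 0.0324.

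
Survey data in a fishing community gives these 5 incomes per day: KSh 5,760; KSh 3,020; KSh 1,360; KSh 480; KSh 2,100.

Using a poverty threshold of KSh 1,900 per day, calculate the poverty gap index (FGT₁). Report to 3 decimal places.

0.206

Below z: KSh 480, KSh 1,360 (q = 2 of N = 5).
Normalized shortfalls: (1900−480)/1900 = 0.7474; (1900−1360)/1900 = 0.2842.
Σ = 1.031579. Dividing by the full population N = 5 gives P₁ = 0.206.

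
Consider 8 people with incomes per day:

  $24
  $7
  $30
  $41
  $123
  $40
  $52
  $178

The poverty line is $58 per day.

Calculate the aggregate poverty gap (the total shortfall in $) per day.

Below z: $7, $24, $30, $40, $41, $52 (q = 6 of N = 8).
Individual gaps: 58−7 = 51; 58−24 = 34; 58−30 = 28; 58−40 = 18; 58−41 = 17; 58−52 = 6.
Aggregate gap = $154.

$154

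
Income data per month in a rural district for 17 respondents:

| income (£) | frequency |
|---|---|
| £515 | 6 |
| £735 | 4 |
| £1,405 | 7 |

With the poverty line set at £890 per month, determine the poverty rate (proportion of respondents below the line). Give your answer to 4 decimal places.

10 of the 17 respondents have income below £890.
H = 10/17 = 0.5882.

0.5882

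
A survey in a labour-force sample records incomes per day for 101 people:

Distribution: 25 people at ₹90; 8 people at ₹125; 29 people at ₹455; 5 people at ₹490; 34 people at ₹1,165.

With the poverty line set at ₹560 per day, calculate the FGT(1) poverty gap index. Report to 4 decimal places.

0.3293

Below z: 25×₹90, 8×₹125, 29×₹455, 5×₹490 (q = 67 of N = 101).
Shortfall ratios: (560−90)/560 = 0.8393 (×25); (560−125)/560 = 0.7768 (×8); (560−455)/560 = 0.1875 (×29); (560−490)/560 = 0.1250 (×5).
Σ = 33.258929. Dividing by the full population N = 101 gives P₁ = 0.3293.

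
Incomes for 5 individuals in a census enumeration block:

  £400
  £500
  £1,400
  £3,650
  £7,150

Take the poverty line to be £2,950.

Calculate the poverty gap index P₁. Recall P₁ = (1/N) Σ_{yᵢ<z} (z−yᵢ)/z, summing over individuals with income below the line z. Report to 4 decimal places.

0.4441

Incomes under z: £400, £500, £1,400 (q = 3 of N = 5).
Relative gaps: (2950−400)/2950 = 0.8644; (2950−500)/2950 = 0.8305; (2950−1400)/2950 = 0.5254.
Sum of shortfalls = 2.220339; P₁ averages over all N: 2.220339 / 5 = 0.4441.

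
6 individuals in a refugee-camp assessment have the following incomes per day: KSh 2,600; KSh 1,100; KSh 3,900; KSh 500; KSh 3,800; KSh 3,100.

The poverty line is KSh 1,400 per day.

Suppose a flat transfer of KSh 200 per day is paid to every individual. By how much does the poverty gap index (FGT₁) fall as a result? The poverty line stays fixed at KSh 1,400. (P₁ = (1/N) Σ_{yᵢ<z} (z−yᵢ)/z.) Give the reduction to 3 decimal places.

Before: below the line — KSh 500, KSh 1,100; poverty gap index (FGT₁) = 0.14286.
After the KSh 200 transfer: below the line — KSh 700, KSh 1,300; poverty gap index (FGT₁) = 0.09524.
Reduction = 0.14286 − 0.09524 = 0.048.

0.048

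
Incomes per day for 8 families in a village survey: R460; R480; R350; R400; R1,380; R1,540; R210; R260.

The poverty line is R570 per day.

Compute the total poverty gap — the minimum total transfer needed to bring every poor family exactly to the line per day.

R1,260

Poor units: R210, R260, R350, R400, R460, R480 (q = 6 of N = 8).
Individual gaps: 570−210 = 360; 570−260 = 310; 570−350 = 220; 570−400 = 170; 570−460 = 110; 570−480 = 90.
Aggregate gap = R1,260.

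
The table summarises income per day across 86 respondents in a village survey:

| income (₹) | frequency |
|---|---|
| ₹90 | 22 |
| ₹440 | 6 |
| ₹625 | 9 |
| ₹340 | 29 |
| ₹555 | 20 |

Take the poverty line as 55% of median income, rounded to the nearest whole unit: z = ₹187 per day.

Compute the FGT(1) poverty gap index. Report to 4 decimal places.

0.1327

Below the line: 22×₹90 (q = 22 of N = 86).
Relative gaps: (187−90)/187 = 0.5187 (×22).
Sum of shortfalls = 11.411765; P₁ averages over all N: 11.411765 / 86 = 0.1327.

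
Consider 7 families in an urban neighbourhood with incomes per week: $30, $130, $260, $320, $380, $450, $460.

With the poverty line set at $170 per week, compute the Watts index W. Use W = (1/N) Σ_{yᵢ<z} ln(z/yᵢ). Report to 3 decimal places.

0.286

Below the line: $30, $130 (q = 2 of N = 7).
ln(z/y) terms: ln(170/30) = 1.7346; ln(170/130) = 0.2683.
W = 2.002865 / 7 = 0.286.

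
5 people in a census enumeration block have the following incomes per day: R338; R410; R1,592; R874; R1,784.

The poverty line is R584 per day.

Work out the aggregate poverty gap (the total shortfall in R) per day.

Incomes under z: R338, R410 (q = 2 of N = 5).
Individual gaps: 584−338 = 246; 584−410 = 174.
Aggregate gap = R420.

R420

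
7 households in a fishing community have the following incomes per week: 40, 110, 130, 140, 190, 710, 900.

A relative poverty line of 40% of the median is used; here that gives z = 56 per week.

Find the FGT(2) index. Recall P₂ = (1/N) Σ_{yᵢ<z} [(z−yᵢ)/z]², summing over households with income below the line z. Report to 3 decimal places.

0.012

Incomes under z: 40 (q = 1 of N = 7).
Normalized shortfalls: (56−40)/56 = 0.2857.
Squared: 0.0816.
Sum = 0.081633; P₂ = 0.081633 / 7 = 0.012.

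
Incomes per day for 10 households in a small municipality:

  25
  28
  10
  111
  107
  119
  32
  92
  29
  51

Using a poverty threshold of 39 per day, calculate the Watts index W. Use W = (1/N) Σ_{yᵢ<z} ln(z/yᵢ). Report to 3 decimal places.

0.263

Incomes under z: 10, 25, 28, 29, 32 (q = 5 of N = 10).
Log shortfalls: ln(39/10) = 1.3610; ln(39/25) = 0.4447; ln(39/28) = 0.3314; ln(39/29) = 0.2963; ln(39/32) = 0.1978.
W = 2.631111 / 10 = 0.263.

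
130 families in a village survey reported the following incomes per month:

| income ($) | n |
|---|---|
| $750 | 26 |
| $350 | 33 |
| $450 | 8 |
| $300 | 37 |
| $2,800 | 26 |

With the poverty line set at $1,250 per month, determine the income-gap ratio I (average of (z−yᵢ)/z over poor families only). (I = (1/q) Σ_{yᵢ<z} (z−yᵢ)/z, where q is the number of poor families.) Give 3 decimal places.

0.648

Incomes under z: 37×$300, 33×$350, 8×$450, 26×$750 (q = 104 of N = 130).
Relative gaps: 0.7600 (×37), 0.7200 (×33), 0.6400 (×8), 0.4000 (×26); sum = 67.400000.
The income-gap ratio divides by q (the poor only): 67.400000 / 104 = 0.648.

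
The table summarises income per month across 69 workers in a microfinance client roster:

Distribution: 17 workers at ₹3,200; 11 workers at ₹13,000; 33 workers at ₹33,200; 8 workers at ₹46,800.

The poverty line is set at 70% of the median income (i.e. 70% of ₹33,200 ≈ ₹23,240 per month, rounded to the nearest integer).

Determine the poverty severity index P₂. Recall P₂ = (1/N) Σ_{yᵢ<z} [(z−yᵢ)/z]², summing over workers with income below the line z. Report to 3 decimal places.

Poor units: 17×₹3,200, 11×₹13,000 (q = 28 of N = 69).
Shortfall ratios: (23240−3200)/23240 = 0.8623 (×17); (23240−13000)/23240 = 0.4406 (×11).
Squared: 0.7436 (×17); 0.1941 (×11).
Sum = 14.776331; P₂ = 14.776331 / 69 = 0.214.

0.214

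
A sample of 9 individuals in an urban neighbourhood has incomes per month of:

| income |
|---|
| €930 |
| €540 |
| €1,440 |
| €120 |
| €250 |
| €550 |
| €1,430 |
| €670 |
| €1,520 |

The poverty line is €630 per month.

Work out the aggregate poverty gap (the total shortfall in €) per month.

€1,060

Below the line: €120, €250, €540, €550 (q = 4 of N = 9).
Individual gaps: 630−120 = 510; 630−250 = 380; 630−540 = 90; 630−550 = 80.
Aggregate gap = €1,060.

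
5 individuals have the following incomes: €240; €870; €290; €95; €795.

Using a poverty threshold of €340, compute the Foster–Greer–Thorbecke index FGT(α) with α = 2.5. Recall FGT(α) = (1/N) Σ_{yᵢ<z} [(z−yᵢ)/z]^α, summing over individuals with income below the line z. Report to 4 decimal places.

0.0992

Below the line: €95, €240, €290 (q = 3 of N = 5).
Normalized shortfalls: (340−95)/340 = 0.7206; (340−240)/340 = 0.2941; (340−290)/340 = 0.1471.
Raised to α = 2.5: 0.44078; 0.04691; 0.00829.
Sum = 0.495983; FGT(2.5) = 0.495983 / 5 = 0.0992.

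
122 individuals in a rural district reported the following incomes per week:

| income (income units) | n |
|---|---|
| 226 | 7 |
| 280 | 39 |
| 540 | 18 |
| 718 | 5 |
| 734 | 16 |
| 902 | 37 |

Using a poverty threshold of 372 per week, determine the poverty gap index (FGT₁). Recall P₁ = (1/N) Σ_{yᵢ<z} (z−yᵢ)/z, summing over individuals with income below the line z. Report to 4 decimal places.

0.1016

Below z: 7×226, 39×280 (q = 46 of N = 122).
Relative gaps: (372−226)/372 = 0.3925 (×7); (372−280)/372 = 0.2473 (×39).
Sum of shortfalls = 12.392473; P₁ averages over all N: 12.392473 / 122 = 0.1016.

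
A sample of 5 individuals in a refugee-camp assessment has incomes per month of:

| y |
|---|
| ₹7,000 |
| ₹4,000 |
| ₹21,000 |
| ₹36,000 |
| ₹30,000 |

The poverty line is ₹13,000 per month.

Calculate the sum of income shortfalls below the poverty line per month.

₹15,000

Incomes under z: ₹4,000, ₹7,000 (q = 2 of N = 5).
Individual gaps: 13000−4000 = 9000; 13000−7000 = 6000.
Aggregate gap = ₹15,000.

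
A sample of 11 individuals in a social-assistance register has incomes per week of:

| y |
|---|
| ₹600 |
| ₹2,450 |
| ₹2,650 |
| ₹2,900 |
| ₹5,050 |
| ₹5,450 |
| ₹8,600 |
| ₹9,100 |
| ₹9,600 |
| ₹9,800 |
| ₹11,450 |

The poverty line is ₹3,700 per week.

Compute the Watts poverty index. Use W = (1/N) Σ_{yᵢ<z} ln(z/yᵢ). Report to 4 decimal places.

0.2553

Poor units: ₹600, ₹2,450, ₹2,650, ₹2,900 (q = 4 of N = 11).
ln(z/y) terms: ln(3700/600) = 1.8192; ln(3700/2450) = 0.4122; ln(3700/2650) = 0.3338; ln(3700/2900) = 0.2436.
W = 2.808799 / 11 = 0.2553.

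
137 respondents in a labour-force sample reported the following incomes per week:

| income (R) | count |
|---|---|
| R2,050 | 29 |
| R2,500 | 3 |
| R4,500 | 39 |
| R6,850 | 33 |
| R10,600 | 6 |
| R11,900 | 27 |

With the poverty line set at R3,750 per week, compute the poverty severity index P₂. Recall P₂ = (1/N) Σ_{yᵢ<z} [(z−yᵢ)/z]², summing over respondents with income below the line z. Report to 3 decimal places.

0.046

Incomes under z: 29×R2,050, 3×R2,500 (q = 32 of N = 137).
Shortfall ratios: (3750−2050)/3750 = 0.4533 (×29); (3750−2500)/3750 = 0.3333 (×3).
Squared: 0.2055 (×29); 0.1111 (×3).
Sum = 6.293156; P₂ = 6.293156 / 137 = 0.046.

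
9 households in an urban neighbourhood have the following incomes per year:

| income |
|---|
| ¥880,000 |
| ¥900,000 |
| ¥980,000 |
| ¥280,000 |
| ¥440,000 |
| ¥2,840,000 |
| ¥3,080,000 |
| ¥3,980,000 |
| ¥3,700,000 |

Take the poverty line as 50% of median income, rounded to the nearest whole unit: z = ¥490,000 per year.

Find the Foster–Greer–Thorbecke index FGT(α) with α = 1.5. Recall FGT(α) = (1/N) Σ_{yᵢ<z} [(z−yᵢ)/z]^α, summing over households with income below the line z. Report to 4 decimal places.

Below z: ¥280,000, ¥440,000 (q = 2 of N = 9).
Gap ratios (z−y)/z: (490000−280000)/490000 = 0.4286; (490000−440000)/490000 = 0.1020.
Raised to α = 1.5: 0.28057; 0.03260.
Sum = 0.313162; FGT(1.5) = 0.313162 / 9 = 0.0348.

0.0348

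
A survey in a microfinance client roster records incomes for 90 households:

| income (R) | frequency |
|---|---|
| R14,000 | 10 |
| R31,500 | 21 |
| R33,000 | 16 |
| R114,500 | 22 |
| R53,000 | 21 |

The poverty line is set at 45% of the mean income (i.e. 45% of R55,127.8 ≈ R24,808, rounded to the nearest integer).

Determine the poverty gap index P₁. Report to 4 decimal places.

Poor units: 10×R14,000 (q = 10 of N = 90).
Normalized shortfalls: (24808−14000)/24808 = 0.4357 (×10).
Sum of shortfalls = 4.356659; P₁ averages over all N: 4.356659 / 90 = 0.0484.

0.0484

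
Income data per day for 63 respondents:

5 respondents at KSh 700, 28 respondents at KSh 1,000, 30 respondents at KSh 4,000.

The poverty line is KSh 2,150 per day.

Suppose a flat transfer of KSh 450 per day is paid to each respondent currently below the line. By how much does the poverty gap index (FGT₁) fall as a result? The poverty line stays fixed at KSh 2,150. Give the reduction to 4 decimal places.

Before: below the line — 5×KSh 700, 28×KSh 1,000; poverty gap index (FGT₁) = 0.291251.
After the KSh 450 transfer: below the line — 5×KSh 1,150, 28×KSh 1,450; poverty gap index (FGT₁) = 0.181617.
Reduction = 0.291251 − 0.181617 = 0.1096.

0.1096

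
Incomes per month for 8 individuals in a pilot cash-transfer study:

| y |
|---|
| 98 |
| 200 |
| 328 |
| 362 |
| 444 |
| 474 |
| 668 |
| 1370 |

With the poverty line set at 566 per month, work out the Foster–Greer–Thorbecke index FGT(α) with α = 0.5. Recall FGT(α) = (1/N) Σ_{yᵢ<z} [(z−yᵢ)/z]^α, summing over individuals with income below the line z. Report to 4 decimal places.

0.4787

Below the line: 98, 200, 328, 362, 444, 474 (q = 6 of N = 8).
Relative gaps: (566−98)/566 = 0.8269; (566−200)/566 = 0.6466; (566−328)/566 = 0.4205; (566−362)/566 = 0.3604; (566−444)/566 = 0.2155; (566−474)/566 = 0.1625.
Raised to α = 0.5: 0.90932; 0.80414; 0.64846; 0.60035; 0.46427; 0.40317.
Sum = 3.829705; FGT(0.5) = 3.829705 / 8 = 0.4787.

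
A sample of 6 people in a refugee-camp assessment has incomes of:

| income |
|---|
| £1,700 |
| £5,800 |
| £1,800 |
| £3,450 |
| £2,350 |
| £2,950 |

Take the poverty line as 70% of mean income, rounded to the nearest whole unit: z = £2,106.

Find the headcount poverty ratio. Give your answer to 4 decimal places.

2 of the 6 people have income below £2,106.
H = 2/6 = 0.3333.

0.3333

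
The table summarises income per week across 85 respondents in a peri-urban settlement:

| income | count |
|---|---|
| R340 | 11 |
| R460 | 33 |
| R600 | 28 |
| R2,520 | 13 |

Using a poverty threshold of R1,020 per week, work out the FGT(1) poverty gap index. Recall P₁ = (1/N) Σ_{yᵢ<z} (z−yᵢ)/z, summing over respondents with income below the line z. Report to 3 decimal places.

Incomes under z: 11×R340, 33×R460, 28×R600 (q = 72 of N = 85).
Gap ratios (z−y)/z: (1020−340)/1020 = 0.6667 (×11); (1020−460)/1020 = 0.5490 (×33); (1020−600)/1020 = 0.4118 (×28).
Σ = 36.980392. Dividing by the full population N = 85 gives P₁ = 0.435.

0.435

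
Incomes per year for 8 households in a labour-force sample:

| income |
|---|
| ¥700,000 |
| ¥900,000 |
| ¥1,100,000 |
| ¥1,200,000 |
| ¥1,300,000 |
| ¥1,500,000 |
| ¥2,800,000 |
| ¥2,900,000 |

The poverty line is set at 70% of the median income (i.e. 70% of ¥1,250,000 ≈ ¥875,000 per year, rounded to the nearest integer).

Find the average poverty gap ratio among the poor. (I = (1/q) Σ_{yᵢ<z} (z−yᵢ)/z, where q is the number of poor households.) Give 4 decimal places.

0.2000

Poor units: ¥700,000 (q = 1 of N = 8).
Shortfall ratios (z−y)/z: 0.2000; sum = 0.200000.
I averages over the q = 1 poor units only: 0.200000 / 1 = 0.2000.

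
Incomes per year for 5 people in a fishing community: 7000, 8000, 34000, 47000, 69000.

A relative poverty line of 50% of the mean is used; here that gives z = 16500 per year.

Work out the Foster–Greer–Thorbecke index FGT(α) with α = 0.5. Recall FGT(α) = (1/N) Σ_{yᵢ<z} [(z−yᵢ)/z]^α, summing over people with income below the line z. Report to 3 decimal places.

Below the line: 7000, 8000 (q = 2 of N = 5).
Shortfall ratios: (16500−7000)/16500 = 0.5758; (16500−8000)/16500 = 0.5152.
Raised to α = 0.5: 0.75879; 0.71774.
Sum = 1.476527; FGT(0.5) = 1.476527 / 5 = 0.295.

0.295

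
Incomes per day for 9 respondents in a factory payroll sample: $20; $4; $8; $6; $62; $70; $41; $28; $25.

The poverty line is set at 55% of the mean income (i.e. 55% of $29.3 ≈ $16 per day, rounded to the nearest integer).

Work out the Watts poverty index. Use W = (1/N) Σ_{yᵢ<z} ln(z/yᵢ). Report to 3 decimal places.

Incomes under z: $4, $6, $8 (q = 3 of N = 9).
ln(z/y) terms: ln(16/4) = 1.3863; ln(16/6) = 0.9808; ln(16/8) = 0.6931.
W = 3.060271 / 9 = 0.340.

0.340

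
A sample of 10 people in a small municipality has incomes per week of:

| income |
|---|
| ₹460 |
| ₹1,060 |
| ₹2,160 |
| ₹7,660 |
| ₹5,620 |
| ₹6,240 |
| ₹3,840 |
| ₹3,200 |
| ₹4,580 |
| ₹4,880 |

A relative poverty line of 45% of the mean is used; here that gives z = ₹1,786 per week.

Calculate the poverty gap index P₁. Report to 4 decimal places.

Below the line: ₹460, ₹1,060 (q = 2 of N = 10).
Normalized shortfalls: (1786−460)/1786 = 0.7424; (1786−1060)/1786 = 0.4065.
Σ = 1.148936. Dividing by the full population N = 10 gives P₁ = 0.1149.

0.1149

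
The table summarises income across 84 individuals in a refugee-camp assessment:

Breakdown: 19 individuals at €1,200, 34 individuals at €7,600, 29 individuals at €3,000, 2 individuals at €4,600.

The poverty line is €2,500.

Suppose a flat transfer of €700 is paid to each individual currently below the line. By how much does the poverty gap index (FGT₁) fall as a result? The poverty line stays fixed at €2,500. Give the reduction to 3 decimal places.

Before: below the line — 19×€1,200; poverty gap index (FGT₁) = 0.11762.
After the €700 transfer: below the line — 19×€1,900; poverty gap index (FGT₁) = 0.05429.
Reduction = 0.11762 − 0.05429 = 0.063.

0.063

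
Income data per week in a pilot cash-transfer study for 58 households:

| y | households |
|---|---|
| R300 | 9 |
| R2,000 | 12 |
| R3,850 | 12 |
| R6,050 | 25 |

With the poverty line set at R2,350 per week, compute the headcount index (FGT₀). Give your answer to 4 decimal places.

21 of the 58 households have income below R2,350.
H = 21/58 = 0.3621.

0.3621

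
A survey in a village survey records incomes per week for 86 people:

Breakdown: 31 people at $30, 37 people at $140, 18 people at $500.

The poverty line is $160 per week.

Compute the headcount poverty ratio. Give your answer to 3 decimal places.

68 of the 86 people have income below $160.
H = 68/86 = 0.791.

0.791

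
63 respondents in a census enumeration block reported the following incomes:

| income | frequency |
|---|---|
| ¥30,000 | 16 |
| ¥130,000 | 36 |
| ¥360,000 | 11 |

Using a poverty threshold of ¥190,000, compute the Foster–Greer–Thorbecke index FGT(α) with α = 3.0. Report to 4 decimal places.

Below the line: 16×¥30,000, 36×¥130,000 (q = 52 of N = 63).
Relative gaps: (190000−30000)/190000 = 0.8421 (×16); (190000−130000)/190000 = 0.3158 (×36).
Raised to α = 3.0: 0.59717 (×16); 0.03149 (×36).
Sum = 10.688439; FGT(3.0) = 10.688439 / 63 = 0.1697.

0.1697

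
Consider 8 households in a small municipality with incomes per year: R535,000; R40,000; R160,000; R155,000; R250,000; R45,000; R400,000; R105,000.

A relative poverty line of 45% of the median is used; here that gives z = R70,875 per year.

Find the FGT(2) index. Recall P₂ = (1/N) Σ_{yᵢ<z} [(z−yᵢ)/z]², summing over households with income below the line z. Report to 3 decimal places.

0.040

Incomes under z: R40,000, R45,000 (q = 2 of N = 8).
Gap ratios (z−y)/z: (70875−40000)/70875 = 0.4356; (70875−45000)/70875 = 0.3651.
Squared: 0.1898; 0.1333.
Sum = 0.323053; P₂ = 0.323053 / 8 = 0.040.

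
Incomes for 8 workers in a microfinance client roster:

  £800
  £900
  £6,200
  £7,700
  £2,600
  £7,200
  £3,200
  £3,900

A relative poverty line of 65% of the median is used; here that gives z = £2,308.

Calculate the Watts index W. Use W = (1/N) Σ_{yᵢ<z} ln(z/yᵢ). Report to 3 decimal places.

0.250

Below the line: £800, £900 (q = 2 of N = 8).
Log gaps: ln(2308/800) = 1.0595; ln(2308/900) = 0.9417.
W = 2.001267 / 8 = 0.250.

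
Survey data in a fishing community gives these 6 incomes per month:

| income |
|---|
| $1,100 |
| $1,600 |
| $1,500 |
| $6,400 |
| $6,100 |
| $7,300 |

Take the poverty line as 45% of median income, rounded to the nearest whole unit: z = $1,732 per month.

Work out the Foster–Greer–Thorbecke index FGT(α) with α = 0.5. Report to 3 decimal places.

Incomes under z: $1,100, $1,500, $1,600 (q = 3 of N = 6).
Relative gaps: (1732−1100)/1732 = 0.3649; (1732−1500)/1732 = 0.1339; (1732−1600)/1732 = 0.0762.
Raised to α = 0.5: 0.60407; 0.36599; 0.27607.
Sum = 1.246123; FGT(0.5) = 1.246123 / 6 = 0.208.

0.208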